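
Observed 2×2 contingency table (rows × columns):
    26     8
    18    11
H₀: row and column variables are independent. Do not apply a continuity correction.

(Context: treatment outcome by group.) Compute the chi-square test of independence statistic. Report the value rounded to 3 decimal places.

test statistic = 1.541

Row totals [34, 29], col totals [44, 19], n=63
χ² = (26−23.75)²/23.75 + (8−10.25)²/10.25 + (18−20.25)²/20.25 + (11−8.75)²/8.75 = 1.5411
df = 1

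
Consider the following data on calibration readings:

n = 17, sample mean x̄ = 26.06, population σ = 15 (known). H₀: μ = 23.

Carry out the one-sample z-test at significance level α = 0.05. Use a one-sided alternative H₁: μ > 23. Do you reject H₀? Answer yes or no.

SE = σ/√n = 15/√17 = 3.6380
z = (x̄−μ₀)/SE = (26.06−23)/3.6380 = 0.8411
p-value (one-sided, H₁ greater) = 0.20014
At α=0.05: p ≥ α → fail to reject H₀

reject H₀: no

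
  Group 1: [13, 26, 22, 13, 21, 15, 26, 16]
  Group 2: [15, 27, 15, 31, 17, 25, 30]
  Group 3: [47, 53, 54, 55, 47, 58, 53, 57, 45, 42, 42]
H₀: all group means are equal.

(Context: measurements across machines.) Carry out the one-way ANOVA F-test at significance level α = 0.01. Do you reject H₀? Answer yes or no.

Group means [19.00, 22.86, 50.27], grand mean 33.269
SSB = Σnᵢ(x̄ᵢ−x̄)² = 5568.076; SSW = ΣΣ(x−x̄ᵢ)² = 847.039
MSB = 5568.076/2 = 2784.0382; MSW = 847.039/23 = 36.8278
F = MSB/MSW = 75.5961
df = (2, 23)
p-value (upper-tail) = 0.00000
At α=0.01: p < α → reject H₀

reject H₀: yes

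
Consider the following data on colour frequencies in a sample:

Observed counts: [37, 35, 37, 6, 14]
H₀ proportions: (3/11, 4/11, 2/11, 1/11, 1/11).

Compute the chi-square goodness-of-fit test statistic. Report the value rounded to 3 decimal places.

test statistic = 14.178

n = 129; E_i = n·p_i = [35.18, 46.91, 23.45, 11.73, 11.73]
χ² = (37−35.18)²/35.18 + (35−46.91)²/46.91 + (37−23.45)²/23.45 + (6−11.73)²/11.73 + (14−11.73)²/11.73 = 14.1776
df = 4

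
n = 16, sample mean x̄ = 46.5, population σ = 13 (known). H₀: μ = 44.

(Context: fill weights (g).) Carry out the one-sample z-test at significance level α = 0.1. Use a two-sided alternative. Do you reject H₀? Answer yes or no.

SE = σ/√n = 13/√16 = 3.2500
z = (x̄−μ₀)/SE = (46.5−44)/3.2500 = 0.7692
p-value (two-sided) = 0.44176
At α=0.1: p ≥ α → fail to reject H₀

reject H₀: no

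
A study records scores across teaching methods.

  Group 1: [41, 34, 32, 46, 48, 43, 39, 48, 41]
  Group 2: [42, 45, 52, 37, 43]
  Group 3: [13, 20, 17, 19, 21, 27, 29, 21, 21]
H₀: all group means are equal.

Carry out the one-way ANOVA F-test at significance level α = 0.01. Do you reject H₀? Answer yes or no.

reject H₀: yes

Group means [41.33, 43.80, 20.89], grand mean 33.870
SSB = Σnᵢ(x̄ᵢ−x̄)² = 2510.920; SSW = ΣΣ(x−x̄ᵢ)² = 563.689
MSB = 2510.920/2 = 1255.4599; MSW = 563.689/20 = 28.1844
F = MSB/MSW = 44.5444
df = (2, 20)
p-value (upper-tail) = 0.00000
At α=0.01: p < α → reject H₀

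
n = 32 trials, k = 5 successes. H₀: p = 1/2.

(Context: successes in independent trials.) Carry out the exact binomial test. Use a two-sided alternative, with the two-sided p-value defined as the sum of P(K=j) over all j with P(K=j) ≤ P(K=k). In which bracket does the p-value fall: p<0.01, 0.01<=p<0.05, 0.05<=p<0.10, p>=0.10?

p-value bracket: p<0.01

Exact binomial: n=32, k=5, p₀=1/2=0.5000
P(X=j) = C(n,j)·p₀^j·(1−p₀)^(n−j); p = Σ P(X=j) over j with P(X=j) ≤ P(X=5)
p-value (two-sided) = 0.00011
→ bracket: p<0.01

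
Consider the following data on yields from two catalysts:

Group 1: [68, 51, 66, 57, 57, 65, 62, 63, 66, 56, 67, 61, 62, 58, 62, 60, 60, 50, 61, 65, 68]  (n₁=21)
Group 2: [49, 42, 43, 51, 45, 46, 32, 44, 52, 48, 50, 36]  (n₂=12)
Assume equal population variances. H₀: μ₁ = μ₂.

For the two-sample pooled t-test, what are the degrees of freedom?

degrees of freedom = 31

df = n₁ + n₂ − 2 = 21 + 12 − 2 = 31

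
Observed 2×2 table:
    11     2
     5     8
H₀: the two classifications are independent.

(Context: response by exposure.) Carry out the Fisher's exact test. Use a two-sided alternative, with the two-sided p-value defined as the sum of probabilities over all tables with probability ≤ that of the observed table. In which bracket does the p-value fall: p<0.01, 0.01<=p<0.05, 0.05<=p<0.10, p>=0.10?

p-value bracket: 0.01<=p<0.05

Margins: r₁=13, r₂=13, c₁=16, c₂=10, n=26
p_obs = C(13,11)·C(13,5)/C(26,16); sum pmf over tables with pmf ≤ p_obs
p-value (two-sided) = 0.04141
→ bracket: 0.01<=p<0.05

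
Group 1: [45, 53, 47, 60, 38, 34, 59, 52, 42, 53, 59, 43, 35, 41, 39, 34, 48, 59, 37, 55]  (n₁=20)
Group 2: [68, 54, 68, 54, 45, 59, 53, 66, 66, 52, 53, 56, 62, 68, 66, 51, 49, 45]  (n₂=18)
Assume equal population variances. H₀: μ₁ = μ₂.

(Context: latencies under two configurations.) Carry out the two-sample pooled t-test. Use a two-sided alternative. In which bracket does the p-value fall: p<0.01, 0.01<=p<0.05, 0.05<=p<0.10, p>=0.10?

p-value bracket: p<0.01

x̄₁=46.650, s₁=9.086, n₁=20
x̄₂=57.500, s₂=8.024, n₂=18
s_p² = [19·9.086² + 17·8.024²]/36 = 73.9736
SE = √(s_p²·(1/20+1/18)) = 2.7943
t = (46.650−57.500)/2.7943 = -3.8829
df = 36
p-value (two-sided) = 0.00042
→ bracket: p<0.01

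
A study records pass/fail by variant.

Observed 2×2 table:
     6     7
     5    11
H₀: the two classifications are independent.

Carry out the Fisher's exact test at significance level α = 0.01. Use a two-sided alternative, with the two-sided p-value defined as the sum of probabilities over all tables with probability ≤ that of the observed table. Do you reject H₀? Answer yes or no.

reject H₀: no

Margins: r₁=13, r₂=16, c₁=11, c₂=18, n=29
p_obs = C(13,6)·C(16,5)/C(29,11); sum pmf over tables with pmf ≤ p_obs
p-value (two-sided) = 0.46568
At α=0.01: p ≥ α → fail to reject H₀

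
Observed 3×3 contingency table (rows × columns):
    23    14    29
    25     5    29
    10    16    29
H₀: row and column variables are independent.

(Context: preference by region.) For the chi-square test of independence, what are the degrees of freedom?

degrees of freedom = 4

df = (r−1)(c−1) = (3−1)·(3−1) = 4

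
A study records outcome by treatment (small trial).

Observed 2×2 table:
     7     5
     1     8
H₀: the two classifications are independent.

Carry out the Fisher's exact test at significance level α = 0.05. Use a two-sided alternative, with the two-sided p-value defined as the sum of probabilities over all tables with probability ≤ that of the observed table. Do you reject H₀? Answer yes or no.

reject H₀: no

Margins: r₁=12, r₂=9, c₁=8, c₂=13, n=21
p_obs = C(12,7)·C(9,1)/C(21,8); sum pmf over tables with pmf ≤ p_obs
p-value (two-sided) = 0.06687
At α=0.05: p ≥ α → fail to reject H₀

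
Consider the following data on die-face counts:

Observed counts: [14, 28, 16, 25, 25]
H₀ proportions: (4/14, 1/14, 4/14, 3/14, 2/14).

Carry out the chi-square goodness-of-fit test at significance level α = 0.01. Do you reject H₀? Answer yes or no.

reject H₀: yes

n = 108; E_i = n·p_i = [30.86, 7.71, 30.86, 23.14, 15.43]
χ² = (14−30.86)²/30.86 + (28−7.71)²/7.71 + (16−30.86)²/30.86 + (25−23.14)²/23.14 + (25−15.43)²/15.43 = 75.7932
df = 4
p-value (upper-tail) = 0.00000
At α=0.01: p < α → reject H₀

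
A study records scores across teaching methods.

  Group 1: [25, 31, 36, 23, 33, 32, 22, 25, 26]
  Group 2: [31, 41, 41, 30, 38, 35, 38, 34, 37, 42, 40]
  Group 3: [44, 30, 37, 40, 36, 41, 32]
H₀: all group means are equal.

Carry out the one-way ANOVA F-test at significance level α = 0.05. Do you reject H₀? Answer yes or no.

reject H₀: yes

Group means [28.11, 37.00, 37.14], grand mean 34.074
SSB = Σnᵢ(x̄ᵢ−x̄)² = 480.106; SSW = ΣΣ(x−x̄ᵢ)² = 511.746
MSB = 480.106/2 = 240.0529; MSW = 511.746/24 = 21.3228
F = MSB/MSW = 11.2581
df = (2, 24)
p-value (upper-tail) = 0.00036
At α=0.05: p < α → reject H₀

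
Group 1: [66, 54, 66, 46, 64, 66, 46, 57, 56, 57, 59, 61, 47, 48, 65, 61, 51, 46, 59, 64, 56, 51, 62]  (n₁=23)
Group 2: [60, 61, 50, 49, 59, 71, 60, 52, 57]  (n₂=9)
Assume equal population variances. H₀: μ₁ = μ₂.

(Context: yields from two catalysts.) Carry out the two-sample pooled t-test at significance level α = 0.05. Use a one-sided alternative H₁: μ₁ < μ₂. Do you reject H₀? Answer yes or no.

reject H₀: no

x̄₁=56.870, s₁=7.060, n₁=23
x̄₂=57.667, s₂=6.782, n₂=9
s_p² = [22·7.060² + 8·6.782²]/30 = 48.8203
SE = √(s_p²·(1/23+1/9)) = 2.7472
t = (56.870−57.667)/2.7472 = -0.2902
df = 30
p-value (one-sided, H₁ less) = 0.38685
At α=0.05: p ≥ α → fail to reject H₀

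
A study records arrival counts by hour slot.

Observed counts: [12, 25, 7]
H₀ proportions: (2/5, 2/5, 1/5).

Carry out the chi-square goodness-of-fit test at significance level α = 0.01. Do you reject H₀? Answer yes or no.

n = 44; E_i = n·p_i = [17.60, 17.60, 8.80]
χ² = (12−17.60)²/17.60 + (25−17.60)²/17.60 + (7−8.80)²/8.80 = 5.2614
df = 2
p-value (upper-tail) = 0.07203
At α=0.01: p ≥ α → fail to reject H₀

reject H₀: no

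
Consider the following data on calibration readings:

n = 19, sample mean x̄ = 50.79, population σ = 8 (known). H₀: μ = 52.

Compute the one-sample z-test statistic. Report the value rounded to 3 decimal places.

SE = σ/√n = 8/√19 = 1.8353
z = (x̄−μ₀)/SE = (50.79−52)/1.8353 = -0.6593

test statistic = -0.659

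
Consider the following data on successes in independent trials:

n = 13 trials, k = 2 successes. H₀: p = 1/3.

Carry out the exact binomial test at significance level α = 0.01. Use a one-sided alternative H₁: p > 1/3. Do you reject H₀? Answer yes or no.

Exact binomial: n=13, k=2, p₀=1/3=0.3333
P(X≥2) from Σ C(n,i)·p₀^i·(1−p₀)^(n−i)
p-value (one-sided, H₁ greater) = 0.96146
At α=0.01: p ≥ α → fail to reject H₀

reject H₀: no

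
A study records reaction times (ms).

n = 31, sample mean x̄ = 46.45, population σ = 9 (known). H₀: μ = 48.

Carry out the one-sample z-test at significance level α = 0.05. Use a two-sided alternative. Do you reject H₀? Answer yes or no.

SE = σ/√n = 9/√31 = 1.6164
z = (x̄−μ₀)/SE = (46.45−48)/1.6164 = -0.9589
p-value (two-sided) = 0.33761
At α=0.05: p ≥ α → fail to reject H₀

reject H₀: no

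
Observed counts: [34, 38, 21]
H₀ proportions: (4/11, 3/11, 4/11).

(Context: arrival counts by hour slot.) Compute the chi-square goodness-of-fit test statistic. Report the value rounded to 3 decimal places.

test statistic = 11.155

n = 93; E_i = n·p_i = [33.82, 25.36, 33.82]
χ² = (34−33.82)²/33.82 + (38−25.36)²/25.36 + (21−33.82)²/33.82 = 11.1550
df = 2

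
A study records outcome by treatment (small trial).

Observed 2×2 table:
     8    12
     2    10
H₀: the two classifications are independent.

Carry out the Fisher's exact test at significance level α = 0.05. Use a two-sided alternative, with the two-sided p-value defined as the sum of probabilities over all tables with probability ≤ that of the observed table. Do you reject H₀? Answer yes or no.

reject H₀: no

Margins: r₁=20, r₂=12, c₁=10, c₂=22, n=32
p_obs = C(20,8)·C(12,2)/C(32,10); sum pmf over tables with pmf ≤ p_obs
p-value (two-sided) = 0.24790
At α=0.05: p ≥ α → fail to reject H₀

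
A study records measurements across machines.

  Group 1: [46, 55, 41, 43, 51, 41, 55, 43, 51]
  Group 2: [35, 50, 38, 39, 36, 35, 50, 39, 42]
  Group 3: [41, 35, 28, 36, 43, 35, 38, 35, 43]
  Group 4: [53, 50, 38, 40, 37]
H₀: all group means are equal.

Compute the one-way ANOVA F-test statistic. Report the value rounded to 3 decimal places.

Group means [47.33, 40.44, 37.11, 43.60], grand mean 41.938
SSB = Σnᵢ(x̄ᵢ−x̄)² = 505.564; SSW = ΣΣ(x−x̄ᵢ)² = 938.311
MSB = 505.564/3 = 168.5213; MSW = 938.311/28 = 33.5111
F = MSB/MSW = 5.0288
df = (3, 28)

test statistic = 5.029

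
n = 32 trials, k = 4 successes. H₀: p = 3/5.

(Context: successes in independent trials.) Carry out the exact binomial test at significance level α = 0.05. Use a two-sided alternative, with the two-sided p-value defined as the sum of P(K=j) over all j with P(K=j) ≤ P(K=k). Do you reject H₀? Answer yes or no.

Exact binomial: n=32, k=4, p₀=3/5=0.6000
P(X=j) = C(n,j)·p₀^j·(1−p₀)^(n−j); p = Σ P(X=j) over j with P(X=j) ≤ P(X=4)
p-value (two-sided) = 0.00000
At α=0.05: p < α → reject H₀

reject H₀: yes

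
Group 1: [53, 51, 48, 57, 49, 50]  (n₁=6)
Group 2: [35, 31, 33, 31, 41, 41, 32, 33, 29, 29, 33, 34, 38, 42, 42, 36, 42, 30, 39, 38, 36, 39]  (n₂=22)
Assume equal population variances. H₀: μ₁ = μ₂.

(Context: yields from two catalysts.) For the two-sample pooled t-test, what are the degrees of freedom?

df = n₁ + n₂ − 2 = 6 + 22 − 2 = 26

degrees of freedom = 26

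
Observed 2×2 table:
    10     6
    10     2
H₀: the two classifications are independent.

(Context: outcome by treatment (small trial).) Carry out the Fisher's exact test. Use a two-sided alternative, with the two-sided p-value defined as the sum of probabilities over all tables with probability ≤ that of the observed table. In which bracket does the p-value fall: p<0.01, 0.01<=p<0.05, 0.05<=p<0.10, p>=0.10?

Margins: r₁=16, r₂=12, c₁=20, c₂=8, n=28
p_obs = C(16,10)·C(12,10)/C(28,20); sum pmf over tables with pmf ≤ p_obs
p-value (two-sided) = 0.40097
→ bracket: p>=0.10

p-value bracket: p>=0.10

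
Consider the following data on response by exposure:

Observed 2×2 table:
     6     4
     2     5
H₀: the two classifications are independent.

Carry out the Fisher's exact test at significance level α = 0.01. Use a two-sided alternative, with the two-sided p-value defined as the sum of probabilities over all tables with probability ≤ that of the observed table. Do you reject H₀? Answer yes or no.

reject H₀: no

Margins: r₁=10, r₂=7, c₁=8, c₂=9, n=17
p_obs = C(10,6)·C(7,2)/C(17,8); sum pmf over tables with pmf ≤ p_obs
p-value (two-sided) = 0.33484
At α=0.01: p ≥ α → fail to reject H₀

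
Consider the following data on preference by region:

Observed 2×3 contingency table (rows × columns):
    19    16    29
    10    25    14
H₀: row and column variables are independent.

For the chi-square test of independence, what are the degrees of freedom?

df = (r−1)(c−1) = (2−1)·(3−1) = 2

degrees of freedom = 2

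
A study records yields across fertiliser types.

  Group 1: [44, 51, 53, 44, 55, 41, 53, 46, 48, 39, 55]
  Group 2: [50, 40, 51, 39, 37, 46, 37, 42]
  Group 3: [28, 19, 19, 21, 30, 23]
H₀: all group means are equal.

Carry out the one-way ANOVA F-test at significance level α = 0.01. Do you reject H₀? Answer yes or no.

reject H₀: yes

Group means [48.09, 42.75, 23.33], grand mean 40.440
SSB = Σnᵢ(x̄ᵢ−x̄)² = 2442.418; SSW = ΣΣ(x−x̄ᵢ)² = 651.742
MSB = 2442.418/2 = 1221.2088; MSW = 651.742/22 = 29.6247
F = MSB/MSW = 41.2227
df = (2, 22)
p-value (upper-tail) = 0.00000
At α=0.01: p < α → reject H₀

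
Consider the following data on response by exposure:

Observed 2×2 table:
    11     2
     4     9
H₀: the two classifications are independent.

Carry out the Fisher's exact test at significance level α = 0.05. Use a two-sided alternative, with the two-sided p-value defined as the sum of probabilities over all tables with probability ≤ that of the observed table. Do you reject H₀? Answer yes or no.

Margins: r₁=13, r₂=13, c₁=15, c₂=11, n=26
p_obs = C(13,11)·C(13,4)/C(26,15); sum pmf over tables with pmf ≤ p_obs
p-value (two-sided) = 0.01542
At α=0.05: p < α → reject H₀

reject H₀: yes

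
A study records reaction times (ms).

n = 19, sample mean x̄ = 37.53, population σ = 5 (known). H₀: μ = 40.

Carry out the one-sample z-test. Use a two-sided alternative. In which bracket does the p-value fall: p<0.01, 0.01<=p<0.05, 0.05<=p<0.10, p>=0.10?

SE = σ/√n = 5/√19 = 1.1471
z = (x̄−μ₀)/SE = (37.53−40)/1.1471 = -2.1533
p-value (two-sided) = 0.03130
→ bracket: 0.01<=p<0.05

p-value bracket: 0.01<=p<0.05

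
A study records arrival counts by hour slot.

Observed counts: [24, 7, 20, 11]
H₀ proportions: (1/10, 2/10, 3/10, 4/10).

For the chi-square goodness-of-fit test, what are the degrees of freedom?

degrees of freedom = 3

df = k − 1 = 4 − 1 = 3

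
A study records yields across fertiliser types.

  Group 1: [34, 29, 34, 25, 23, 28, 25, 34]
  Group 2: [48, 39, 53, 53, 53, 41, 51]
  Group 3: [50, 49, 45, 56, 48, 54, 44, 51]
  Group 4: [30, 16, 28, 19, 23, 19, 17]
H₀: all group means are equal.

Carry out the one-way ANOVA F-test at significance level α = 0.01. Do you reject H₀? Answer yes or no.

reject H₀: yes

Group means [29.00, 48.29, 49.62, 21.71], grand mean 37.300
SSB = Σnᵢ(x̄ᵢ−x̄)² = 4311.568; SSW = ΣΣ(x−x̄ᵢ)² = 654.732
MSB = 4311.568/3 = 1437.1893; MSW = 654.732/26 = 25.1820
F = MSB/MSW = 57.0721
df = (3, 26)
p-value (upper-tail) = 0.00000
At α=0.01: p < α → reject H₀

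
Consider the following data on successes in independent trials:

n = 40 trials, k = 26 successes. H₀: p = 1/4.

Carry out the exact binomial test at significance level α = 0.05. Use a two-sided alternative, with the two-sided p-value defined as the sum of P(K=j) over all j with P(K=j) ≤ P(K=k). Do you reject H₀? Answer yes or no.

reject H₀: yes

Exact binomial: n=40, k=26, p₀=1/4=0.2500
P(X=j) = C(n,j)·p₀^j·(1−p₀)^(n−j); p = Σ P(X=j) over j with P(X=j) ≤ P(X=26)
p-value (two-sided) = 0.00000
At α=0.05: p < α → reject H₀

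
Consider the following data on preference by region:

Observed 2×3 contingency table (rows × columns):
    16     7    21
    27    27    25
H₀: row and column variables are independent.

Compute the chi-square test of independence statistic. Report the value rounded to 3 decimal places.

Row totals [44, 79], col totals [43, 34, 46], n=123
χ² = (16−15.38)²/15.38 + (7−12.16)²/12.16 + (21−16.46)²/16.46 + (27−27.62)²/27.62 + (27−21.84)²/21.84 + (25−29.54)²/29.54 = 5.4048
df = 2

test statistic = 5.405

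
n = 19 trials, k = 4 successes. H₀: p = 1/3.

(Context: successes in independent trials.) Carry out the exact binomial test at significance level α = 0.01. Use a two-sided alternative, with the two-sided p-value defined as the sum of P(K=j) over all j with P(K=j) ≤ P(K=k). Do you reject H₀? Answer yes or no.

reject H₀: no

Exact binomial: n=19, k=4, p₀=1/3=0.3333
P(X=j) = C(n,j)·p₀^j·(1−p₀)^(n−j); p = Σ P(X=j) over j with P(X=j) ≤ P(X=4)
p-value (two-sided) = 0.33409
At α=0.01: p ≥ α → fail to reject H₀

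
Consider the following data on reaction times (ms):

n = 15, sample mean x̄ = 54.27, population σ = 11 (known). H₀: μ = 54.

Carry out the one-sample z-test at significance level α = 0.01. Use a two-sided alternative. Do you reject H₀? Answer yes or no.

reject H₀: no

SE = σ/√n = 11/√15 = 2.8402
z = (x̄−μ₀)/SE = (54.27−54)/2.8402 = 0.0951
p-value (two-sided) = 0.92426
At α=0.01: p ≥ α → fail to reject H₀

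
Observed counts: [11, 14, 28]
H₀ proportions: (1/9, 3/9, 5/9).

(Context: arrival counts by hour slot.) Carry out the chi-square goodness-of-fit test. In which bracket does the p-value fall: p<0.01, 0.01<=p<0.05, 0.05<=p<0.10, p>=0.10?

p-value bracket: 0.05<=p<0.10

n = 53; E_i = n·p_i = [5.89, 17.67, 29.44]
χ² = (11−5.89)²/5.89 + (14−17.67)²/17.67 + (28−29.44)²/29.44 = 5.2679
df = 2
p-value (upper-tail) = 0.07179
→ bracket: 0.05<=p<0.10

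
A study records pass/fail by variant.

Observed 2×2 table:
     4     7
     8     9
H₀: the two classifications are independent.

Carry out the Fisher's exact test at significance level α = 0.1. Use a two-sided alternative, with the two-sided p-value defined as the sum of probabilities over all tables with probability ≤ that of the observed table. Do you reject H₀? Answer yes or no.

reject H₀: no

Margins: r₁=11, r₂=17, c₁=12, c₂=16, n=28
p_obs = C(11,4)·C(17,8)/C(28,12); sum pmf over tables with pmf ≤ p_obs
p-value (two-sided) = 0.70465
At α=0.1: p ≥ α → fail to reject H₀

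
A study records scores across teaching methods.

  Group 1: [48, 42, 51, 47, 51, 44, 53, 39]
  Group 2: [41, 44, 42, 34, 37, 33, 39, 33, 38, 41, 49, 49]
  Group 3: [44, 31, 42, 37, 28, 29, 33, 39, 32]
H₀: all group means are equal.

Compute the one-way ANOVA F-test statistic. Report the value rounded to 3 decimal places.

Group means [46.88, 40.00, 35.00], grand mean 40.345
SSB = Σnᵢ(x̄ᵢ−x̄)² = 599.677; SSW = ΣΣ(x−x̄ᵢ)² = 762.875
MSB = 599.677/2 = 299.8384; MSW = 762.875/26 = 29.3413
F = MSB/MSW = 10.2190
df = (2, 26)

test statistic = 10.219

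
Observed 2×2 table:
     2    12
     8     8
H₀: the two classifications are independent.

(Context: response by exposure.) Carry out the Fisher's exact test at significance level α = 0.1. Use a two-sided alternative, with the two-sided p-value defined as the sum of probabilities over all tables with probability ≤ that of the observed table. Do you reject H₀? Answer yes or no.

Margins: r₁=14, r₂=16, c₁=10, c₂=20, n=30
p_obs = C(14,2)·C(16,8)/C(30,10); sum pmf over tables with pmf ≤ p_obs
p-value (two-sided) = 0.05767
At α=0.1: p < α → reject H₀

reject H₀: yes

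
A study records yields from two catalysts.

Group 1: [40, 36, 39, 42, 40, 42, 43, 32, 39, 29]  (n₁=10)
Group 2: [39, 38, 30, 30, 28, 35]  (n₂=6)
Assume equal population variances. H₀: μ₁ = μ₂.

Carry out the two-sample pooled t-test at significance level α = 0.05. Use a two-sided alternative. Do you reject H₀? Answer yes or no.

x̄₁=38.200, s₁=4.566, n₁=10
x̄₂=33.333, s₂=4.633, n₂=6
s_p² = [9·4.566² + 5·4.633²]/14 = 21.0667
SE = √(s_p²·(1/10+1/6)) = 2.3702
t = (38.200−33.333)/2.3702 = 2.0533
df = 14
p-value (two-sided) = 0.05922
At α=0.05: p ≥ α → fail to reject H₀

reject H₀: no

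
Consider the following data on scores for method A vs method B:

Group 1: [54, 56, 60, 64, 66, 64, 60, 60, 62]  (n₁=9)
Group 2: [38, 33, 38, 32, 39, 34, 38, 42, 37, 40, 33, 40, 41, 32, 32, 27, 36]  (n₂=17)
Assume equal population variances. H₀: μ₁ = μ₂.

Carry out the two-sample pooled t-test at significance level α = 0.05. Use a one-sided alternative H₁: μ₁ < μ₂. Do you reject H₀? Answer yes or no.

reject H₀: no

x̄₁=60.667, s₁=3.873, n₁=9
x̄₂=36.000, s₂=4.077, n₂=17
s_p² = [8·3.873² + 16·4.077²]/24 = 16.0833
SE = √(s_p²·(1/9+1/17)) = 1.6532
t = (60.667−36.000)/1.6532 = 14.9204
df = 24
p-value (one-sided, H₁ less) = 1.00000
At α=0.05: p ≥ α → fail to reject H₀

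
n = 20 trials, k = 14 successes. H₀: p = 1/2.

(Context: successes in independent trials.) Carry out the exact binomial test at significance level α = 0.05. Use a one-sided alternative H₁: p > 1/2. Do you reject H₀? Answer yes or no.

reject H₀: no

Exact binomial: n=20, k=14, p₀=1/2=0.5000
P(X≥14) from Σ C(n,i)·p₀^i·(1−p₀)^(n−i)
p-value (one-sided, H₁ greater) = 0.05766
At α=0.05: p ≥ α → fail to reject H₀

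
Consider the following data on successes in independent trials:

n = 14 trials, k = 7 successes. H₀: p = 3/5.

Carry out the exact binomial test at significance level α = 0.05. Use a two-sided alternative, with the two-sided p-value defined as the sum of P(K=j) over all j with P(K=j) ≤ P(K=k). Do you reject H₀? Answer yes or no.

reject H₀: no

Exact binomial: n=14, k=7, p₀=3/5=0.6000
P(X=j) = C(n,j)·p₀^j·(1−p₀)^(n−j); p = Σ P(X=j) over j with P(X=j) ≤ P(X=7)
p-value (two-sided) = 0.58680
At α=0.05: p ≥ α → fail to reject H₀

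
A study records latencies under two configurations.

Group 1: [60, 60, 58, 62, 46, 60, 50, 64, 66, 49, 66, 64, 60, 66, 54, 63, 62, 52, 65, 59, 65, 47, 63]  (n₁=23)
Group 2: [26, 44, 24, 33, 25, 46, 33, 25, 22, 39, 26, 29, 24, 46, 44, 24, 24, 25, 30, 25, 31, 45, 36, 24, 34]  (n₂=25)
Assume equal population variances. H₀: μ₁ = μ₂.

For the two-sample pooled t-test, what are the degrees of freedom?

degrees of freedom = 46

df = n₁ + n₂ − 2 = 23 + 25 − 2 = 46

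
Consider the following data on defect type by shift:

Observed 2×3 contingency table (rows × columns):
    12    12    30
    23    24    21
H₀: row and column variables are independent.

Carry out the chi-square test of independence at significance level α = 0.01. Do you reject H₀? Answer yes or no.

reject H₀: no

Row totals [54, 68], col totals [35, 36, 51], n=122
χ² = (12−15.49)²/15.49 + (12−15.93)²/15.93 + (30−22.57)²/22.57 + (23−19.51)²/19.51 + (24−20.07)²/20.07 + (21−28.43)²/28.43 = 7.5381
df = 2
p-value (upper-tail) = 0.02307
At α=0.01: p ≥ α → fail to reject H₀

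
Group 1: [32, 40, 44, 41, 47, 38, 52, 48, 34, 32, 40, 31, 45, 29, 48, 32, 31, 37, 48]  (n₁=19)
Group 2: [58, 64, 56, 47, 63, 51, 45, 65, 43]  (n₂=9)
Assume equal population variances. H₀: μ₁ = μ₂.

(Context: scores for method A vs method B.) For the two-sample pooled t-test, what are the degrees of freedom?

degrees of freedom = 26

df = n₁ + n₂ − 2 = 19 + 9 − 2 = 26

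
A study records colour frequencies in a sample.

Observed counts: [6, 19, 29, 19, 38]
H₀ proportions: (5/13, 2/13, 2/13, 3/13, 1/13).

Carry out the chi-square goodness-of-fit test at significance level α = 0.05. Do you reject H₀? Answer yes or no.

reject H₀: yes

n = 111; E_i = n·p_i = [42.69, 17.08, 17.08, 25.62, 8.54]
χ² = (6−42.69)²/42.69 + (19−17.08)²/17.08 + (29−17.08)²/17.08 + (19−25.62)²/25.62 + (38−8.54)²/8.54 = 143.4408
df = 4
p-value (upper-tail) = 0.00000
At α=0.05: p < α → reject H₀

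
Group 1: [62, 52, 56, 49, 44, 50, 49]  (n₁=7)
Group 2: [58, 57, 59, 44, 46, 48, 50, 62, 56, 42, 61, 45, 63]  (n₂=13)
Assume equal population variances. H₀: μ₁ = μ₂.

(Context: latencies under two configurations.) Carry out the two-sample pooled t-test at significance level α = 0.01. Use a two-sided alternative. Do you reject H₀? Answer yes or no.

x̄₁=51.714, s₁=5.794, n₁=7
x̄₂=53.154, s₂=7.526, n₂=13
s_p² = [6·5.794² + 12·7.526²]/18 = 48.9512
SE = √(s_p²·(1/7+1/13)) = 3.2800
t = (51.714−53.154)/3.2800 = -0.4389
df = 18
p-value (two-sided) = 0.66597
At α=0.01: p ≥ α → fail to reject H₀

reject H₀: no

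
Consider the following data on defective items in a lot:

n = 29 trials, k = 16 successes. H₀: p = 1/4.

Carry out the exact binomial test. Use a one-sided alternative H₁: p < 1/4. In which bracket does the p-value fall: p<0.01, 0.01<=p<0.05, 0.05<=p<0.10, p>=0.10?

Exact binomial: n=29, k=16, p₀=1/4=0.2500
P(X≤16) from Σ C(n,i)·p₀^i·(1−p₀)^(n−i)
p-value (one-sided, H₁ less) = 0.99988
→ bracket: p>=0.10

p-value bracket: p>=0.10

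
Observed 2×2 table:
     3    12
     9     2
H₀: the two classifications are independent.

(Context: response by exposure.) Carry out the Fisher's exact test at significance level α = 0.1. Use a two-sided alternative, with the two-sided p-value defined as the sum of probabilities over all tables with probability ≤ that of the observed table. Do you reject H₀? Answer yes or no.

Margins: r₁=15, r₂=11, c₁=12, c₂=14, n=26
p_obs = C(15,3)·C(11,9)/C(26,12); sum pmf over tables with pmf ≤ p_obs
p-value (two-sided) = 0.00431
At α=0.1: p < α → reject H₀

reject H₀: yes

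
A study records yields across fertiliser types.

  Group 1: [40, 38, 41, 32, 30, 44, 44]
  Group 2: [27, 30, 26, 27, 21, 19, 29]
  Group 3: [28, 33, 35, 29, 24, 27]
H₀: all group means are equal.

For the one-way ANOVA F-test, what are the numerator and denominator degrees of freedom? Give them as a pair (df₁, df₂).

k = 3 groups, N = 20 total
df = (k−1, N−k) = (3−1, 20−3) = (2, 17)

degrees of freedom = [2, 17]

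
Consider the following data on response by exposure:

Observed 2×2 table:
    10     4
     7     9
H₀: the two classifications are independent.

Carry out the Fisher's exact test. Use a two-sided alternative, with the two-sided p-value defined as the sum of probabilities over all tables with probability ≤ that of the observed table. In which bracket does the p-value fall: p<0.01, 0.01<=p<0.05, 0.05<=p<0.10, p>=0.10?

p-value bracket: p>=0.10

Margins: r₁=14, r₂=16, c₁=17, c₂=13, n=30
p_obs = C(14,10)·C(16,7)/C(30,17); sum pmf over tables with pmf ≤ p_obs
p-value (two-sided) = 0.15898
→ bracket: p>=0.10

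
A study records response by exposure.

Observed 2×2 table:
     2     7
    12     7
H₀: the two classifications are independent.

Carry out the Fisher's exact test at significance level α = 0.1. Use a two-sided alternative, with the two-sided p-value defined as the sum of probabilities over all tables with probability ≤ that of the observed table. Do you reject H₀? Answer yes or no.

reject H₀: no

Margins: r₁=9, r₂=19, c₁=14, c₂=14, n=28
p_obs = C(9,2)·C(19,12)/C(28,14); sum pmf over tables with pmf ≤ p_obs
p-value (two-sided) = 0.10319
At α=0.1: p ≥ α → fail to reject H₀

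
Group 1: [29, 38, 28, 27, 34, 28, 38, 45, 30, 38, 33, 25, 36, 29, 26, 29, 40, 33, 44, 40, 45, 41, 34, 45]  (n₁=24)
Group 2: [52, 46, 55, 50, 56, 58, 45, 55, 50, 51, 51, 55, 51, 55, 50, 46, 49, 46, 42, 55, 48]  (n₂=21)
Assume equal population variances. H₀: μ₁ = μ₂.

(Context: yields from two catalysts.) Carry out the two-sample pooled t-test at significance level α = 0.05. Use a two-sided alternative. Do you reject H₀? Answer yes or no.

reject H₀: yes

x̄₁=34.792, s₁=6.527, n₁=24
x̄₂=50.762, s₂=4.253, n₂=21
s_p² = [23·6.527² + 20·4.253²]/43 = 31.2039
SE = √(s_p²·(1/24+1/21)) = 1.6692
t = (34.792−50.762)/1.6692 = -9.5679
df = 43
p-value (two-sided) = 0.00000
At α=0.05: p < α → reject H₀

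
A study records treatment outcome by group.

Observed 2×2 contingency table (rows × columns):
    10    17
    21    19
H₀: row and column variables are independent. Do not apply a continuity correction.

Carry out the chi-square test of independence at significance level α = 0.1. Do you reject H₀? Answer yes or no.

reject H₀: no

Row totals [27, 40], col totals [31, 36], n=67
χ² = (10−12.49)²/12.49 + (17−14.51)²/14.51 + (21−18.51)²/18.51 + (19−21.49)²/21.49 = 1.5503
df = 1
p-value (upper-tail) = 0.21309
At α=0.1: p ≥ α → fail to reject H₀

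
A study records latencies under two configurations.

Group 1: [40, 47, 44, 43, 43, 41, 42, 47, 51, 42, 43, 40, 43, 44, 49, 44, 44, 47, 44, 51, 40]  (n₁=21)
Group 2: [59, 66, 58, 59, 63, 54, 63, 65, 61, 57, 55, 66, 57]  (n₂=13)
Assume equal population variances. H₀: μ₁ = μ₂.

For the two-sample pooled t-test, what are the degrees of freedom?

df = n₁ + n₂ − 2 = 21 + 13 − 2 = 32

degrees of freedom = 32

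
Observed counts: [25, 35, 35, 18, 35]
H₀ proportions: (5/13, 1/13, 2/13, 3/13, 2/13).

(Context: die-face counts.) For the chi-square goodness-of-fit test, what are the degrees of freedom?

df = k − 1 = 5 − 1 = 4

degrees of freedom = 4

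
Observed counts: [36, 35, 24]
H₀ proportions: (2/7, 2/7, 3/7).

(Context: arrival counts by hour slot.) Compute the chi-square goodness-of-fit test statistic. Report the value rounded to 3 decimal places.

test statistic = 12.026

n = 95; E_i = n·p_i = [27.14, 27.14, 40.71]
χ² = (36−27.14)²/27.14 + (35−27.14)²/27.14 + (24−40.71)²/40.71 = 12.0263
df = 2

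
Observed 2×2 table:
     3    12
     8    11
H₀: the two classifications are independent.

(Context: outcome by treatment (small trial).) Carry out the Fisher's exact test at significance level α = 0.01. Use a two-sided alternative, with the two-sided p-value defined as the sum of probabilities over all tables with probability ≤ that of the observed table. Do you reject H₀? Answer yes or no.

reject H₀: no

Margins: r₁=15, r₂=19, c₁=11, c₂=23, n=34
p_obs = C(15,3)·C(19,8)/C(34,11); sum pmf over tables with pmf ≤ p_obs
p-value (two-sided) = 0.27138
At α=0.01: p ≥ α → fail to reject H₀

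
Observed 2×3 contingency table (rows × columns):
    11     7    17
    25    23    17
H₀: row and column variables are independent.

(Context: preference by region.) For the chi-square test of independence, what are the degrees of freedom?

df = (r−1)(c−1) = (2−1)·(3−1) = 2

degrees of freedom = 2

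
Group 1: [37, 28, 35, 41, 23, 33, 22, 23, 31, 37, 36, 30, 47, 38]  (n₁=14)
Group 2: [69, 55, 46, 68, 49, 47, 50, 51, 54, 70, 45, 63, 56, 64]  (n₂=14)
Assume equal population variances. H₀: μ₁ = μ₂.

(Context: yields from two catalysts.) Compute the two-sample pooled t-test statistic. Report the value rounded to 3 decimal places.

test statistic = -7.559

x̄₁=32.929, s₁=7.280, n₁=14
x̄₂=56.214, s₂=8.937, n₂=14
s_p² = [13·7.280² + 13·8.937²]/26 = 66.4341
SE = √(s_p²·(1/14+1/14)) = 3.0807
t = (32.929−56.214)/3.0807 = -7.5586
df = 26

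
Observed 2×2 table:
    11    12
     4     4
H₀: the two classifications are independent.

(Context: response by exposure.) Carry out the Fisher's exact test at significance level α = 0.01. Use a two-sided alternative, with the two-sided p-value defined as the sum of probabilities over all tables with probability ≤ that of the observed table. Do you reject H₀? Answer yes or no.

Margins: r₁=23, r₂=8, c₁=15, c₂=16, n=31
p_obs = C(23,11)·C(8,4)/C(31,15); sum pmf over tables with pmf ≤ p_obs
p-value (two-sided) = 1.00000
At α=0.01: p ≥ α → fail to reject H₀

reject H₀: no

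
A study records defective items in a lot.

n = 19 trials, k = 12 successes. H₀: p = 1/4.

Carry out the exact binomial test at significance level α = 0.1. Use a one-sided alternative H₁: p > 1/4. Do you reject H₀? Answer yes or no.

reject H₀: yes

Exact binomial: n=19, k=12, p₀=1/4=0.2500
P(X≥12) from Σ C(n,i)·p₀^i·(1−p₀)^(n−i)
p-value (one-sided, H₁ greater) = 0.00048
At α=0.1: p < α → reject H₀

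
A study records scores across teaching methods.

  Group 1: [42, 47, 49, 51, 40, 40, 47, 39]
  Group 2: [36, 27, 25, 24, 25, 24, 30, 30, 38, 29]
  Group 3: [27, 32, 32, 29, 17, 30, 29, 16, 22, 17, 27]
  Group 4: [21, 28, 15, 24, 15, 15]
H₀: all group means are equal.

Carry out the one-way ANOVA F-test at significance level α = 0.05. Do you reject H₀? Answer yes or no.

Group means [44.38, 28.80, 25.27, 19.67], grand mean 29.686
SSB = Σnᵢ(x̄ᵢ−x̄)² = 2550.553; SSW = ΣΣ(x−x̄ᵢ)² = 904.990
MSB = 2550.553/3 = 850.1842; MSW = 904.990/31 = 29.1932
F = MSB/MSW = 29.1226
df = (3, 31)
p-value (upper-tail) = 0.00000
At α=0.05: p < α → reject H₀

reject H₀: yes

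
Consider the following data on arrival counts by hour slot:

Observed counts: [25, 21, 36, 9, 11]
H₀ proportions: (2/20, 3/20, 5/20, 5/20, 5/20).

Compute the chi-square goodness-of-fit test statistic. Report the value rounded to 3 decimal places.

test statistic = 46.843

n = 102; E_i = n·p_i = [10.20, 15.30, 25.50, 25.50, 25.50]
χ² = (25−10.20)²/10.20 + (21−15.30)²/15.30 + (36−25.50)²/25.50 + (9−25.50)²/25.50 + (11−25.50)²/25.50 = 46.8431
df = 4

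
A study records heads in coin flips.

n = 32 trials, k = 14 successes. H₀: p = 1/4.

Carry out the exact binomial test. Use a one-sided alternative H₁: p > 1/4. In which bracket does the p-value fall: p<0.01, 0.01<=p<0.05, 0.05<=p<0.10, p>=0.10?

Exact binomial: n=32, k=14, p₀=1/4=0.2500
P(X≥14) from Σ C(n,i)·p₀^i·(1−p₀)^(n−i)
p-value (one-sided, H₁ greater) = 0.01586
→ bracket: 0.01<=p<0.05

p-value bracket: 0.01<=p<0.05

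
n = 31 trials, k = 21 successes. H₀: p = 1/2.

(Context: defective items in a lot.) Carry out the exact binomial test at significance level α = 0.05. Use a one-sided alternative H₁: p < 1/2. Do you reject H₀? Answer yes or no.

reject H₀: no

Exact binomial: n=31, k=21, p₀=1/2=0.5000
P(X≤21) from Σ C(n,i)·p₀^i·(1−p₀)^(n−i)
p-value (one-sided, H₁ less) = 0.98528
At α=0.05: p ≥ α → fail to reject H₀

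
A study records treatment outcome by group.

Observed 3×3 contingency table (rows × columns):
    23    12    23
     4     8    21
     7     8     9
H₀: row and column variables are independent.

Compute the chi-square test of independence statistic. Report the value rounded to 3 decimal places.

Row totals [58, 33, 24], col totals [34, 28, 53], n=115
χ² = (23−17.15)²/17.15 + (12−14.12)²/14.12 + (23−26.73)²/26.73 + (4−9.76)²/9.76 + (8−8.03)²/8.03 + (21−15.21)²/15.21 + (7−7.10)²/7.10 + (8−5.84)²/5.84 + (9−11.06)²/11.06 = 9.6196
df = 4

test statistic = 9.620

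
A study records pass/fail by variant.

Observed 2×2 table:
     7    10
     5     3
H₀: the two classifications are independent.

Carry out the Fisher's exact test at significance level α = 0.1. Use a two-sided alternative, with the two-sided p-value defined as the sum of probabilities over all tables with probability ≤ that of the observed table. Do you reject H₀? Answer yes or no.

Margins: r₁=17, r₂=8, c₁=12, c₂=13, n=25
p_obs = C(17,7)·C(8,5)/C(25,12); sum pmf over tables with pmf ≤ p_obs
p-value (two-sided) = 0.41098
At α=0.1: p ≥ α → fail to reject H₀

reject H₀: no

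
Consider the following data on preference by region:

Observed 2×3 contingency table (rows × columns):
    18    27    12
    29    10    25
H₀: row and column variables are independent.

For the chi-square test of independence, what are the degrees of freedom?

degrees of freedom = 2

df = (r−1)(c−1) = (2−1)·(3−1) = 2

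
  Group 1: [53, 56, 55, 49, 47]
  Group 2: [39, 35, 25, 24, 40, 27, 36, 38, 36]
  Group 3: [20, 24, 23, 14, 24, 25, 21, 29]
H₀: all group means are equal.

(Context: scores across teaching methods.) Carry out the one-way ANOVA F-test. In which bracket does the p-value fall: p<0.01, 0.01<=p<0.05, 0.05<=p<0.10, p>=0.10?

Group means [52.00, 33.33, 22.50], grand mean 33.636
SSB = Σnᵢ(x̄ᵢ−x̄)² = 2679.091; SSW = ΣΣ(x−x̄ᵢ)² = 506.000
MSB = 2679.091/2 = 1339.5455; MSW = 506.000/19 = 26.6316
F = MSB/MSW = 50.2991
df = (2, 19)
p-value (upper-tail) = 0.00000
→ bracket: p<0.01

p-value bracket: p<0.01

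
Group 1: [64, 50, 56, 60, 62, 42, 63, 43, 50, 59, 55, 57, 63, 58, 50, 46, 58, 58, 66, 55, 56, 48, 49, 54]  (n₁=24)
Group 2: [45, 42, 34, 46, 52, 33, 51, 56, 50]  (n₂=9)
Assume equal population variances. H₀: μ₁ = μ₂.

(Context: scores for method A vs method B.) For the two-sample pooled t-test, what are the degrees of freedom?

degrees of freedom = 31

df = n₁ + n₂ − 2 = 24 + 9 − 2 = 31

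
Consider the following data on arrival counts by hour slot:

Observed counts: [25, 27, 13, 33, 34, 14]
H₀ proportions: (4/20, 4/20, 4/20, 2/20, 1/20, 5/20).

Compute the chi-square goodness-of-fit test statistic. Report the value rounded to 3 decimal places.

n = 146; E_i = n·p_i = [29.20, 29.20, 29.20, 14.60, 7.30, 36.50]
χ² = (25−29.20)²/29.20 + (27−29.20)²/29.20 + (13−29.20)²/29.20 + (33−14.60)²/14.60 + (34−7.30)²/7.30 + (14−36.50)²/36.50 = 144.4726
df = 5

test statistic = 144.473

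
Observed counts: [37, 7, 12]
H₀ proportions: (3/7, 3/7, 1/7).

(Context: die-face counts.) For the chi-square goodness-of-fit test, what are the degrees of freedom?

degrees of freedom = 2

df = k − 1 = 3 − 1 = 2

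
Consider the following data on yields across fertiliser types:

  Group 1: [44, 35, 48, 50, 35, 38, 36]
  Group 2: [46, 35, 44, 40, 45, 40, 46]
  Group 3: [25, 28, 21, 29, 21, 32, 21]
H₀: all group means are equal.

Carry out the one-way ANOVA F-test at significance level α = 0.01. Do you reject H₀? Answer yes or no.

Group means [40.86, 42.29, 25.29], grand mean 36.143
SSB = Σnᵢ(x̄ᵢ−x̄)² = 1244.857; SSW = ΣΣ(x−x̄ᵢ)² = 467.714
MSB = 1244.857/2 = 622.4286; MSW = 467.714/18 = 25.9841
F = MSB/MSW = 23.9542
df = (2, 18)
p-value (upper-tail) = 0.00001
At α=0.01: p < α → reject H₀

reject H₀: yes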